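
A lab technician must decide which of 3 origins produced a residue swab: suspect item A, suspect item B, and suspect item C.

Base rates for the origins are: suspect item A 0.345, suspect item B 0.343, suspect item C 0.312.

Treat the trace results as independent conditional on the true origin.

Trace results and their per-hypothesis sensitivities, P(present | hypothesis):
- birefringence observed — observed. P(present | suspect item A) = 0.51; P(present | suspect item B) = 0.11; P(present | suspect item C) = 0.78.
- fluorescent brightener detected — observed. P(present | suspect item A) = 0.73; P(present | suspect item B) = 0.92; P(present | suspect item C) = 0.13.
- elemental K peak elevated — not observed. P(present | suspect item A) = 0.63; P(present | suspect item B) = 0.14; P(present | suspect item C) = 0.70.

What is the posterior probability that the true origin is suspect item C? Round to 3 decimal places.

0.109

Multiply each prior by the joint likelihood of the trace result pattern (using 1 − P(present | H) for each absent trace result):
  suspect item A: 0.345 × 0.51 × 0.73 × (1 − 0.63) = 0.047524
  suspect item B: 0.343 × 0.11 × 0.92 × (1 − 0.14) = 0.029852
  suspect item C: 0.312 × 0.78 × 0.13 × (1 − 0.70) = 0.009491
The unnormalized weights sum to 0.086867.
P(suspect item C | evidence) = 0.009491 / 0.086867 ≈ 0.109.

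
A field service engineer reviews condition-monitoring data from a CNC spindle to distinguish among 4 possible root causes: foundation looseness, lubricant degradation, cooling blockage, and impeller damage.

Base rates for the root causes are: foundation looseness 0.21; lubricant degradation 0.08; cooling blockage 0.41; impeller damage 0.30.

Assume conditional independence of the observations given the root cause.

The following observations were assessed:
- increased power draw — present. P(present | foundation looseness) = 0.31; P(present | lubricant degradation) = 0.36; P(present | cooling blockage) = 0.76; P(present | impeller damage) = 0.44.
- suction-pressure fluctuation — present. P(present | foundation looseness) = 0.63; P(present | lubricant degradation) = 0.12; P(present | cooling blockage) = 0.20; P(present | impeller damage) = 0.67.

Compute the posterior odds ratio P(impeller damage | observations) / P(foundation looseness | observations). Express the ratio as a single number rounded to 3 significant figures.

2.16

Unnormalized posterior weight (prior times the observation likelihoods) for each of the two hypotheses:
  impeller damage: 0.30 × 0.44 × 0.67 = 0.08844
  foundation looseness: 0.21 × 0.31 × 0.63 = 0.041013
Posterior odds = 0.08844 / 0.041013 ≈ 2.16.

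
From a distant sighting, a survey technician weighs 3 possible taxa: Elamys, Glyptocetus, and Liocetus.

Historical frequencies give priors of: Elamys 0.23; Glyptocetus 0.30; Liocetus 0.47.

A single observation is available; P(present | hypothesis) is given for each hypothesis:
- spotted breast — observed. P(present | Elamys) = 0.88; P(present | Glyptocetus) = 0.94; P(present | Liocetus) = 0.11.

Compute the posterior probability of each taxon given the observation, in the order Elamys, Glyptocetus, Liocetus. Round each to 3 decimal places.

0.378, 0.526, 0.096

By Bayes' rule, the unnormalized weight for each hypothesis is prior × likelihood:
  Elamys: 0.23 × 0.88 = 0.2024
  Glyptocetus: 0.30 × 0.94 = 0.282
  Liocetus: 0.47 × 0.11 = 0.0517
Marginal likelihood of the evidence = 0.5361.
P(Elamys | evidence) = 0.2024 / 0.5361 ≈ 0.378
P(Glyptocetus | evidence) = 0.282 / 0.5361 ≈ 0.526
P(Liocetus | evidence) = 0.0517 / 0.5361 ≈ 0.096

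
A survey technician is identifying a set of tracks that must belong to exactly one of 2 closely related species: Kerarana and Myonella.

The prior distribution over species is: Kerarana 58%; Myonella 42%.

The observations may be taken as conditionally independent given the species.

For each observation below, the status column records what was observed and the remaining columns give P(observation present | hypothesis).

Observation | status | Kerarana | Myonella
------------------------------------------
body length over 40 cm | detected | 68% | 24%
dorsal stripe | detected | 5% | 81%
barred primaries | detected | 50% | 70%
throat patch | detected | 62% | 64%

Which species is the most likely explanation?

By Bayes' rule with conditional independence, the unnormalized weight for each hypothesis is prior × ∏ likelihoods:
  Kerarana: 0.58 × 0.68 × 0.05 × 0.50 × 0.62 = 0.0061132
  Myonella: 0.42 × 0.24 × 0.81 × 0.70 × 0.64 = 0.036578
Marginal likelihood of the evidence = 0.042692.
P(Kerarana | evidence) ≈ 0.0061132 / 0.042692 ≈ 0.143
P(Myonella | evidence) ≈ 0.036578 / 0.042692 ≈ 0.857
The largest is 0.857, so Myonella is most probable.

Myonella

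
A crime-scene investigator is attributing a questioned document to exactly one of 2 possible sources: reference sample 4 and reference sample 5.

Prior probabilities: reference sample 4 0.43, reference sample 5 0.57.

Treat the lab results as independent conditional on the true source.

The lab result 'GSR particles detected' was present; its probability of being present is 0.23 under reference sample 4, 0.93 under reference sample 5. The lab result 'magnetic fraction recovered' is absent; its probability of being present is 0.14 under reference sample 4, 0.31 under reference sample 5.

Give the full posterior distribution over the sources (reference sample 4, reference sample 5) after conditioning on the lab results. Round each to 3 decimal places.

0.189, 0.811

Multiply each prior by the joint likelihood of the lab result pattern (using 1 − P(present | H) for each absent lab result):
  reference sample 4: 0.43 × 0.23 × (1 − 0.14) = 0.085054
  reference sample 5: 0.57 × 0.93 × (1 − 0.31) = 0.36577
Marginal likelihood of the evidence = 0.45082.
P(reference sample 4 | evidence) = 0.085054 / 0.45082 ≈ 0.189
P(reference sample 5 | evidence) = 0.36577 / 0.45082 ≈ 0.811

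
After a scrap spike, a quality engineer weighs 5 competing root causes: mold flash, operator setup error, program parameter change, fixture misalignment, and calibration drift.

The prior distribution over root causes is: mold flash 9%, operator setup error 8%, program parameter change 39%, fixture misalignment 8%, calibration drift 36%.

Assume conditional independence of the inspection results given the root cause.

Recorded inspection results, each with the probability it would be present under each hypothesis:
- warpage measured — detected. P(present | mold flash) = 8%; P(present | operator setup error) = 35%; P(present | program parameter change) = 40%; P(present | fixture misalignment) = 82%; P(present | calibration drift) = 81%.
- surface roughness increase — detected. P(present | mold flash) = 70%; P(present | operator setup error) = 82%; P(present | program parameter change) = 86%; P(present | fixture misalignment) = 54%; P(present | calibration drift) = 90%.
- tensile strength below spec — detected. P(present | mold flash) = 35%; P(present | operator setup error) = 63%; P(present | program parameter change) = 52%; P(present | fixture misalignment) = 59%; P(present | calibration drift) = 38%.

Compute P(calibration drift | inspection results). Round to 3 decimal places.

0.483

Multiply each prior by the joint likelihood of the inspection result pattern:
  mold flash: 0.09 × 0.08 × 0.70 × 0.35 = 0.001764
  operator setup error: 0.08 × 0.35 × 0.82 × 0.63 = 0.014465
  program parameter change: 0.39 × 0.40 × 0.86 × 0.52 = 0.069763
  fixture misalignment: 0.08 × 0.82 × 0.54 × 0.59 = 0.0209
  calibration drift: 0.36 × 0.81 × 0.90 × 0.38 = 0.099727
Marginal likelihood of the evidence = 0.20662.
P(calibration drift | evidence) = 0.099727 / 0.20662 ≈ 0.483.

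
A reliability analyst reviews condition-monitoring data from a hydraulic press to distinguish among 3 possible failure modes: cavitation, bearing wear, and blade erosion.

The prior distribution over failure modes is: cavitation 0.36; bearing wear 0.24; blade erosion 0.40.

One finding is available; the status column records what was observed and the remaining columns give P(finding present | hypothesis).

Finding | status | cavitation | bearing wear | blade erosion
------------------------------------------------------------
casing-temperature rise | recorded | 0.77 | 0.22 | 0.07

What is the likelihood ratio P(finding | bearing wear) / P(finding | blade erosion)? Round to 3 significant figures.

Likelihood of this finding under each hypothesis:
  bearing wear: 0.22
  blade erosion: 0.07
Bayes factor = 0.22 / 0.07 ≈ 3.14

3.14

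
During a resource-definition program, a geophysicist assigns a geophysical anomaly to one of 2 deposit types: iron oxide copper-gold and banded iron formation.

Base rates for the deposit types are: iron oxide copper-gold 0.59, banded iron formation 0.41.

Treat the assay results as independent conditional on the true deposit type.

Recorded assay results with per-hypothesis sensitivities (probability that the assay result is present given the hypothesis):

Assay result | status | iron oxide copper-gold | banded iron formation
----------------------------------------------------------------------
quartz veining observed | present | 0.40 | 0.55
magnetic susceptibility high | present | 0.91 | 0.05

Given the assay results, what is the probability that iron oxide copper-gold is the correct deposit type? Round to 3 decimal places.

0.950

By Bayes' rule with conditional independence, the unnormalized weight for each hypothesis is prior × ∏ likelihoods:
  iron oxide copper-gold: 0.59 × 0.40 × 0.91 = 0.21476
  banded iron formation: 0.41 × 0.55 × 0.05 = 0.011275
Marginal likelihood of the evidence = 0.22604.
P(iron oxide copper-gold | evidence) = 0.21476 / 0.22604 ≈ 0.950.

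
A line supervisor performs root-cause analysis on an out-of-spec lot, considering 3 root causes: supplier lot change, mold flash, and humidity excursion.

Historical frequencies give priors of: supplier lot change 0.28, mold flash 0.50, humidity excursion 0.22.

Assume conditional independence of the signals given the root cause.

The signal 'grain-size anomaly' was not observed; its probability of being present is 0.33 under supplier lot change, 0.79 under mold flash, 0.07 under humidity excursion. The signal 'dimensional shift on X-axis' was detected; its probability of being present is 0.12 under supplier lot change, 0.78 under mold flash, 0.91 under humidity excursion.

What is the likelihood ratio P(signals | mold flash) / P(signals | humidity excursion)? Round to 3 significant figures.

Take the product of per-signal likelihoods under each hypothesis (using 1 − P(present | H) for each absent signal), then divide.
  mold flash: (1 − 0.79) × 0.78 = 0.1638
  humidity excursion: (1 − 0.07) × 0.91 = 0.8463
Bayes factor = 0.1638 / 0.8463 ≈ 0.194

0.194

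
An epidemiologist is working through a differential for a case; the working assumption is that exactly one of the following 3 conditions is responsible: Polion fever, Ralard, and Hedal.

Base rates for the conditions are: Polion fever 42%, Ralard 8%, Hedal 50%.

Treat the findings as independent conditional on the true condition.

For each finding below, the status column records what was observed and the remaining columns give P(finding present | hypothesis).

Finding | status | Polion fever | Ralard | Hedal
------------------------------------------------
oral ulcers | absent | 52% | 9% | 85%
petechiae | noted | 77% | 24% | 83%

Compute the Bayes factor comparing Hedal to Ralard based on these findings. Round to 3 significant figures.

Joint likelihood of the evidence pattern under each hypothesis (using 1 − P(present | H) for each absent finding):
  Hedal: (1 − 0.85) × 0.83 = 0.1245
  Ralard: (1 − 0.09) × 0.24 = 0.2184
Bayes factor = 0.1245 / 0.2184 ≈ 0.570

0.570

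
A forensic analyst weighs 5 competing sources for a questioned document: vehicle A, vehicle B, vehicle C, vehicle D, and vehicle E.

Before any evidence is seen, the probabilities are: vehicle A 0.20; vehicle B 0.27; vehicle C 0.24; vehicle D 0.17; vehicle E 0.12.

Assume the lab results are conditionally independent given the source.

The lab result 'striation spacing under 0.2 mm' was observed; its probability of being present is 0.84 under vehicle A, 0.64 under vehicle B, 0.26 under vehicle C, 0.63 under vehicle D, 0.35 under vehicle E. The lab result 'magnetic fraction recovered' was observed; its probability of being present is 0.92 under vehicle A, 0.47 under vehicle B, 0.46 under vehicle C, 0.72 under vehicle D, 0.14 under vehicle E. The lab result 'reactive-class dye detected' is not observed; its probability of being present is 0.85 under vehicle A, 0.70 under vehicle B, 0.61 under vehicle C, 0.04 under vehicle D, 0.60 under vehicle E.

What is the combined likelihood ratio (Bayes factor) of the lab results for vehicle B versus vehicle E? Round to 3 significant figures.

4.60

Joint likelihood of the lab result pattern under each hypothesis (using 1 − P(present | H) for each absent lab result):
  vehicle B: 0.64 × 0.47 × (1 − 0.70) = 0.09024
  vehicle E: 0.35 × 0.14 × (1 − 0.60) = 0.0196
Bayes factor = 0.09024 / 0.0196 ≈ 4.60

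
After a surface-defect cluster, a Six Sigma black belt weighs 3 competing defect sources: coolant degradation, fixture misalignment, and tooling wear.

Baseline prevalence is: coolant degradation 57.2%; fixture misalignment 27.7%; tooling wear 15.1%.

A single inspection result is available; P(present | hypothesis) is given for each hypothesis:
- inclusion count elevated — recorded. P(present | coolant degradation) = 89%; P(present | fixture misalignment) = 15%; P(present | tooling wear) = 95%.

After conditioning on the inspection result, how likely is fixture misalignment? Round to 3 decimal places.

For each hypothesis, the unnormalized posterior weight is prior × likelihood:
  coolant degradation: 0.572 × 0.89 = 0.50908
  fixture misalignment: 0.277 × 0.15 = 0.04155
  tooling wear: 0.151 × 0.95 = 0.14345
Normalizing constant Z = 0.50908 + 0.04155 + 0.14345 = 0.69408.
P(fixture misalignment | evidence) = 0.04155 / 0.69408 ≈ 0.060.

0.060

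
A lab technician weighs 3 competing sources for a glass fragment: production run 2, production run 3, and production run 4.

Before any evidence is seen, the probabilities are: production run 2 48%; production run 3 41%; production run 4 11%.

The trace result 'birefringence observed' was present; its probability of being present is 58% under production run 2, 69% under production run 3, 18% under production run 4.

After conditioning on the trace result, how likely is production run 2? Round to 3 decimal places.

0.479

By Bayes' rule, the unnormalized weight for each hypothesis is prior × likelihood:
  production run 2: 0.48 × 0.58 = 0.2784
  production run 3: 0.41 × 0.69 = 0.2829
  production run 4: 0.11 × 0.18 = 0.0198
Marginal likelihood of the evidence = 0.5811.
P(production run 2 | evidence) = 0.2784 / 0.5811 ≈ 0.479.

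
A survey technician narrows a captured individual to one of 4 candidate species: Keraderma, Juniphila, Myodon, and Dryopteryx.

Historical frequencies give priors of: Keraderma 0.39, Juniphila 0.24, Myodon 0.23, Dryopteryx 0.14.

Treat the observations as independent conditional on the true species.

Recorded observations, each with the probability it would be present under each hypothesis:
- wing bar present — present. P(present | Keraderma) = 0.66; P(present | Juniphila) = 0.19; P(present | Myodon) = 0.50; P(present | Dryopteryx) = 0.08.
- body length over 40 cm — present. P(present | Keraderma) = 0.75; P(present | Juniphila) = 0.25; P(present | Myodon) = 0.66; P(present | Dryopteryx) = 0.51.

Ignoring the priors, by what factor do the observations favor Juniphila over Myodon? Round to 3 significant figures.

The Bayes factor is the ratio of the joint likelihoods of the evidence pattern under the two hypotheses.
  Juniphila: 0.19 × 0.25 = 0.0475
  Myodon: 0.50 × 0.66 = 0.33
Bayes factor = 0.0475 / 0.33 ≈ 0.144

0.144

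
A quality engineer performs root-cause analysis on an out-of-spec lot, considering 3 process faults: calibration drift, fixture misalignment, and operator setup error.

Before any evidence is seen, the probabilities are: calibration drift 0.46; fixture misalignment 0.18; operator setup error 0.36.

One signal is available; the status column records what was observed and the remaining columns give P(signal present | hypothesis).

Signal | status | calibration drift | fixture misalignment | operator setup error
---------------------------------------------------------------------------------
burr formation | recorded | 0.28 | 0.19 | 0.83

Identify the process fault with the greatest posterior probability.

For each hypothesis, the unnormalized posterior weight is prior × likelihood:
  calibration drift: 0.46 × 0.28 = 0.1288
  fixture misalignment: 0.18 × 0.19 = 0.0342
  operator setup error: 0.36 × 0.83 = 0.2988
The unnormalized weights sum to 0.4618.
P(calibration drift | evidence) ≈ 0.1288 / 0.4618 ≈ 0.279
P(fixture misalignment | evidence) ≈ 0.0342 / 0.4618 ≈ 0.074
P(operator setup error | evidence) ≈ 0.2988 / 0.4618 ≈ 0.647
The largest is 0.647, so operator setup error is most probable.

operator setup error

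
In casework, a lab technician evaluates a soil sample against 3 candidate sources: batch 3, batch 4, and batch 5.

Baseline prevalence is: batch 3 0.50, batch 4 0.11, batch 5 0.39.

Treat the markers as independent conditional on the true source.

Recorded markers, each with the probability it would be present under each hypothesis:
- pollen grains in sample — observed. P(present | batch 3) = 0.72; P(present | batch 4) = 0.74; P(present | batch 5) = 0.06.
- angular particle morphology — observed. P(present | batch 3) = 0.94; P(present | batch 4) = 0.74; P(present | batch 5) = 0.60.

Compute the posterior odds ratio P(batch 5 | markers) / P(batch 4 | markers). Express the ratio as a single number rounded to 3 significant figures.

The normalizing constant cancels in an odds ratio, so compute prior × likelihood for the two hypotheses only:
  batch 5: 0.39 × 0.06 × 0.60 = 0.01404
  batch 4: 0.11 × 0.74 × 0.74 = 0.060236
Posterior odds = 0.01404 / 0.060236 ≈ 0.233.

0.233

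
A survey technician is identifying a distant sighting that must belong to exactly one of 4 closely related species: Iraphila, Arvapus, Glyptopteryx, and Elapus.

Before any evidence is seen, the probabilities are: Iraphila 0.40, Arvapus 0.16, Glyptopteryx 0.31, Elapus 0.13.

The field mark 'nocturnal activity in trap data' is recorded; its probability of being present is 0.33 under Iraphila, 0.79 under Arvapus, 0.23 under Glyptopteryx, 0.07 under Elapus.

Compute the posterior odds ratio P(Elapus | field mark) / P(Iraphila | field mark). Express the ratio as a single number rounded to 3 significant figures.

The normalizing constant cancels in an odds ratio, so compute prior × likelihood for the two hypotheses only:
  Elapus: 0.13 × 0.07 = 0.0091
  Iraphila: 0.40 × 0.33 = 0.132
Odds(Elapus : Iraphila) = 0.0091 / 0.132 ≈ 0.0689.

0.0689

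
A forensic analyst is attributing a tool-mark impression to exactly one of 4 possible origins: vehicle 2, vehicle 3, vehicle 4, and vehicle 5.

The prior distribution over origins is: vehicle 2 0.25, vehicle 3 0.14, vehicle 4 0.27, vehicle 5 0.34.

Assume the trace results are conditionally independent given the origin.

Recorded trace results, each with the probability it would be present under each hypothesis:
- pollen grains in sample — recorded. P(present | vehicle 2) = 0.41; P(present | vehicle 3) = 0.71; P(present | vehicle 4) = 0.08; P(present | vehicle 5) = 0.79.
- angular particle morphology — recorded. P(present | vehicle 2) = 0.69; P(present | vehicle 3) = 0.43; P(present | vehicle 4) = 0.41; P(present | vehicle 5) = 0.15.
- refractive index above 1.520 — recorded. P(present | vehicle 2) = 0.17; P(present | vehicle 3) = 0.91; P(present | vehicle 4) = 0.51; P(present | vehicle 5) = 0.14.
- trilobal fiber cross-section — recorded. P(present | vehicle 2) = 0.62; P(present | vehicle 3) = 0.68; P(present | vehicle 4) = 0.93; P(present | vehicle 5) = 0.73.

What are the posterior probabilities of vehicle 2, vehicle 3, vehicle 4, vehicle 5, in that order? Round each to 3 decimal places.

0.177, 0.626, 0.099, 0.098

By Bayes' rule with conditional independence, the unnormalized weight for each hypothesis is prior × ∏ likelihoods:
  vehicle 2: 0.25 × 0.41 × 0.69 × 0.17 × 0.62 = 0.0074544
  vehicle 3: 0.14 × 0.71 × 0.43 × 0.91 × 0.68 = 0.026449
  vehicle 4: 0.27 × 0.08 × 0.41 × 0.51 × 0.93 = 0.0042004
  vehicle 5: 0.34 × 0.79 × 0.15 × 0.14 × 0.73 = 0.0041176
Marginal likelihood of the evidence = 0.042221.
P(vehicle 2 | evidence) = 0.0074544 / 0.042221 ≈ 0.177
P(vehicle 3 | evidence) = 0.026449 / 0.042221 ≈ 0.626
P(vehicle 4 | evidence) = 0.0042004 / 0.042221 ≈ 0.099
P(vehicle 5 | evidence) = 0.0041176 / 0.042221 ≈ 0.098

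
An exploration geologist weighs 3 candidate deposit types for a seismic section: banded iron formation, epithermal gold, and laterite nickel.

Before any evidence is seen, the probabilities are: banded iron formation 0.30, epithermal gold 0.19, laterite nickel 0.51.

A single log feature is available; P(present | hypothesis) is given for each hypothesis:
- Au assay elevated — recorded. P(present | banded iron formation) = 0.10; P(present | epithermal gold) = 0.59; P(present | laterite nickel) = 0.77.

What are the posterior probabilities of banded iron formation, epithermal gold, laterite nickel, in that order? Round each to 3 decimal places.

By Bayes' rule, the unnormalized weight for each hypothesis is prior × likelihood:
  banded iron formation: 0.30 × 0.10 = 0.03
  epithermal gold: 0.19 × 0.59 = 0.1121
  laterite nickel: 0.51 × 0.77 = 0.3927
Normalizing constant Z = 0.03 + 0.1121 + 0.3927 = 0.5348.
P(banded iron formation | evidence) = 0.03 / 0.5348 ≈ 0.056
P(epithermal gold | evidence) = 0.1121 / 0.5348 ≈ 0.210
P(laterite nickel | evidence) = 0.3927 / 0.5348 ≈ 0.734

0.056, 0.210, 0.734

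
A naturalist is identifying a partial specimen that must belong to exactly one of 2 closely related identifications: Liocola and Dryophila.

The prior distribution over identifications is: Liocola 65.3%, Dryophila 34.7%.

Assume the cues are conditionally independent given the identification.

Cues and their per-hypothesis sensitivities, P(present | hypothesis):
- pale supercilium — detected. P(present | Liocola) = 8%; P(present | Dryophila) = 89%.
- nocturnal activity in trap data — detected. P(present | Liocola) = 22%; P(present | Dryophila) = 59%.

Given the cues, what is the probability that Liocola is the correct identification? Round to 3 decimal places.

0.059

By Bayes' rule with conditional independence, the unnormalized weight for each hypothesis is prior × ∏ likelihoods:
  Liocola: 0.653 × 0.08 × 0.22 = 0.011493
  Dryophila: 0.347 × 0.89 × 0.59 = 0.18221
The unnormalized weights sum to 0.1937.
P(Liocola | evidence) = 0.011493 / 0.1937 ≈ 0.059.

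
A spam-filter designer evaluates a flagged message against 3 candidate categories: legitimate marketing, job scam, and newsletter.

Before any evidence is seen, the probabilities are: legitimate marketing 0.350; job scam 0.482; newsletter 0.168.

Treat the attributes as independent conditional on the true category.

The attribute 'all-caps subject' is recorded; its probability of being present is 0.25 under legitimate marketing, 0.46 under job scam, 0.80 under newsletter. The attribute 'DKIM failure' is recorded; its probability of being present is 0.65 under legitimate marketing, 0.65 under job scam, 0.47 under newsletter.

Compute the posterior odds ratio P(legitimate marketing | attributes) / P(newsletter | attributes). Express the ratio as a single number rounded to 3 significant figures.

0.900

Posterior odds equal prior odds times the likelihood ratio; only the two competing hypotheses matter.
  legitimate marketing: 0.350 × 0.25 × 0.65 = 0.056875
  newsletter: 0.168 × 0.80 × 0.47 = 0.063168
Posterior odds = 0.056875 / 0.063168 ≈ 0.900.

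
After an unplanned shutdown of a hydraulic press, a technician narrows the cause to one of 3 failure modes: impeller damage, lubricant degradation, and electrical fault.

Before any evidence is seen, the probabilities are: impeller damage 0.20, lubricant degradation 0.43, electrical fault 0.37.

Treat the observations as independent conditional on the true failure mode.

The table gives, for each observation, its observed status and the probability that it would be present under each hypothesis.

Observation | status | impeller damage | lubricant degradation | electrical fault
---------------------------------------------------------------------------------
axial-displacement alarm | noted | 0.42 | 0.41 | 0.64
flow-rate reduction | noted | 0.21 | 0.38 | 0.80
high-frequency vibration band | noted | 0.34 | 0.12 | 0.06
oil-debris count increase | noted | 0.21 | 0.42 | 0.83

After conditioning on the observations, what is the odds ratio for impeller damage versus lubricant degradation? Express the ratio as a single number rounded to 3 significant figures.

Posterior odds equal prior odds times the likelihood ratio; only the two competing hypotheses matter.
  impeller damage: 0.20 × 0.42 × 0.21 × 0.34 × 0.21 = 0.0012595
  lubricant degradation: 0.43 × 0.41 × 0.38 × 0.12 × 0.42 = 0.0033765
Odds(impeller damage : lubricant degradation) = 0.0012595 / 0.0033765 ≈ 0.373.

0.373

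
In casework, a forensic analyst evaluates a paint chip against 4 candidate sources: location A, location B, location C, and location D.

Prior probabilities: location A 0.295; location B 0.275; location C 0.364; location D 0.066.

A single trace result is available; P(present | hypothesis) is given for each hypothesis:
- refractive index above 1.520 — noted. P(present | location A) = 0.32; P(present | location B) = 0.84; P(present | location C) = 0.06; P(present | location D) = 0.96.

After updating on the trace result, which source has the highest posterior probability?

For each hypothesis, the unnormalized posterior weight is prior × likelihood:
  location A: 0.295 × 0.32 = 0.0944
  location B: 0.275 × 0.84 = 0.231
  location C: 0.364 × 0.06 = 0.02184
  location D: 0.066 × 0.96 = 0.06336
Marginal likelihood of the evidence = 0.4106.
P(location A | evidence) ≈ 0.0944 / 0.4106 ≈ 0.230
P(location B | evidence) ≈ 0.231 / 0.4106 ≈ 0.563
P(location C | evidence) ≈ 0.02184 / 0.4106 ≈ 0.053
P(location D | evidence) ≈ 0.06336 / 0.4106 ≈ 0.154
The largest is 0.563, so location B is most probable.

location B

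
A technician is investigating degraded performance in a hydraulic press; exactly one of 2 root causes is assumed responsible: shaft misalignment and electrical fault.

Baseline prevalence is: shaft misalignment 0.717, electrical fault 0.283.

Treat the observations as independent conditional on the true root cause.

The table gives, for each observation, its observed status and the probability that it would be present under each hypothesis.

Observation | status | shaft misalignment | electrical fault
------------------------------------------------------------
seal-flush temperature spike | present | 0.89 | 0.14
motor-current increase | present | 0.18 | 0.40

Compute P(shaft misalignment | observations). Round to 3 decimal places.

0.879

Multiply each prior by the joint likelihood of the evidence pattern:
  shaft misalignment: 0.717 × 0.89 × 0.18 = 0.11486
  electrical fault: 0.283 × 0.14 × 0.40 = 0.015848
Normalizing constant Z = 0.11486 + 0.015848 = 0.13071.
P(shaft misalignment | evidence) = 0.11486 / 0.13071 ≈ 0.879.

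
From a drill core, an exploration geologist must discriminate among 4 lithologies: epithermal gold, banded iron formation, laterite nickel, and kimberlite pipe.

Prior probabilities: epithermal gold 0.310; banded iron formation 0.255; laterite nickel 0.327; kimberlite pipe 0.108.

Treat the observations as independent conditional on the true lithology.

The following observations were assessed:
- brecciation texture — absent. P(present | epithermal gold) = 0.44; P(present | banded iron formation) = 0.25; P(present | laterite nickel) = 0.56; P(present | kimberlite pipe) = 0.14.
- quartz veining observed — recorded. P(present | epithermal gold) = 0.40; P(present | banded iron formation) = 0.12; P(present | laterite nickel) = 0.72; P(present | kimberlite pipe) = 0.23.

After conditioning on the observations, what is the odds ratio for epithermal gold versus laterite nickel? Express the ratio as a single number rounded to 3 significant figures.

0.670

Unnormalized posterior weight (prior times the observation likelihoods) for each of the two hypotheses (using 1 − P(present | H) for each absent observation):
  epithermal gold: 0.310 × (1 − 0.44) × 0.40 = 0.06944
  laterite nickel: 0.327 × (1 − 0.56) × 0.72 = 0.10359
Posterior odds = 0.06944 / 0.10359 ≈ 0.670.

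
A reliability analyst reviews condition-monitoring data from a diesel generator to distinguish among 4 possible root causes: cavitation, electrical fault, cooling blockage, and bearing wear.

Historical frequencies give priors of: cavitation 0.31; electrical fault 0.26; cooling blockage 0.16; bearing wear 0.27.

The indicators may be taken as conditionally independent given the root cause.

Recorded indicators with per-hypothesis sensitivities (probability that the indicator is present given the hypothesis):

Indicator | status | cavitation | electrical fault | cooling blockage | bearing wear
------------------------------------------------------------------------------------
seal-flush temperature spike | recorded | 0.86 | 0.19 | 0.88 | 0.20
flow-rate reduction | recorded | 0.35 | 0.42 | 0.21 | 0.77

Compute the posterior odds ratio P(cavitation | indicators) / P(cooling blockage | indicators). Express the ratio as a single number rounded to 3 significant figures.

3.16

Posterior odds equal prior odds times the likelihood ratio; only the two competing hypotheses matter.
  cavitation: 0.31 × 0.86 × 0.35 = 0.09331
  cooling blockage: 0.16 × 0.88 × 0.21 = 0.029568
Posterior odds = 0.09331 / 0.029568 ≈ 3.16.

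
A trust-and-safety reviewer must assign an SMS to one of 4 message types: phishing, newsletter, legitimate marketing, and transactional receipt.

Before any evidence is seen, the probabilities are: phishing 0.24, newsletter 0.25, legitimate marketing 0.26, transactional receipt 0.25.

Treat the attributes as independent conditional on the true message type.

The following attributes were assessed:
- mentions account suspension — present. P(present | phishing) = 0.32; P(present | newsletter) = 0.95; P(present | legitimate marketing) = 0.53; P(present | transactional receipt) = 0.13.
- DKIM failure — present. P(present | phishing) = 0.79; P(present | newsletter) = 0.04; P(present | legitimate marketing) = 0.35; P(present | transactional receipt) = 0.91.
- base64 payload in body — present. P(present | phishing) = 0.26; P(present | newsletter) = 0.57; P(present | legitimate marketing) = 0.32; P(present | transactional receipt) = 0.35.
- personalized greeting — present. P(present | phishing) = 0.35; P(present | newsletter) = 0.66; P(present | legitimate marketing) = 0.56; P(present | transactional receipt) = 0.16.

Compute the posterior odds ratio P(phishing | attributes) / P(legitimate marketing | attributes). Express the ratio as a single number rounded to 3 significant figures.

0.639

The normalizing constant cancels in an odds ratio, so compute prior × likelihood for the two hypotheses only:
  phishing: 0.24 × 0.32 × 0.79 × 0.26 × 0.35 = 0.0055212
  legitimate marketing: 0.26 × 0.53 × 0.35 × 0.32 × 0.56 = 0.0086428
Posterior odds = 0.0055212 / 0.0086428 ≈ 0.639.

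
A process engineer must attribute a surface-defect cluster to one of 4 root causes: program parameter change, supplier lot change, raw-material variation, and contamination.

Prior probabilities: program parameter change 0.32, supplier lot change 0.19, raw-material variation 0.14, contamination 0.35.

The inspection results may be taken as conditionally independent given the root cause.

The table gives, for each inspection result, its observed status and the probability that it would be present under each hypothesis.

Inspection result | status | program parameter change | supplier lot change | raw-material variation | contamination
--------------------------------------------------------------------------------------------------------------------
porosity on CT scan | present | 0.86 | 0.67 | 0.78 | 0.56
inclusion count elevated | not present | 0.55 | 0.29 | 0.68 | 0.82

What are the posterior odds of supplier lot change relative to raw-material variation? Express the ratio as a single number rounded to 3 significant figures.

Unnormalized posterior weight (prior times the inspection result likelihoods) for each of the two hypotheses (using 1 − P(present | H) for each absent inspection result):
  supplier lot change: 0.19 × 0.67 × (1 − 0.29) = 0.090383
  raw-material variation: 0.14 × 0.78 × (1 − 0.68) = 0.034944
Odds(supplier lot change : raw-material variation) = 0.090383 / 0.034944 ≈ 2.59.

2.59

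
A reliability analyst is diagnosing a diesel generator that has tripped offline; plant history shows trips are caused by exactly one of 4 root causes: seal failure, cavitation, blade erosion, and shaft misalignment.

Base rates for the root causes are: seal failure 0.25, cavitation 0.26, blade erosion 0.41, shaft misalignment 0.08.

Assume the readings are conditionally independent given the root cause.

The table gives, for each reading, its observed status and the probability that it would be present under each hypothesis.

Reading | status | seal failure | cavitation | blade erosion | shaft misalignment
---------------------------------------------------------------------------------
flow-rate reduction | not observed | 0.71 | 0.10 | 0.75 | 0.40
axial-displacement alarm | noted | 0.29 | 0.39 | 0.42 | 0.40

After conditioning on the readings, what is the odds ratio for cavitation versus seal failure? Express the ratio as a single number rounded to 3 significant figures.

Unnormalized posterior weight (prior times the reading likelihoods) for each of the two hypotheses (using 1 − P(present | H) for each absent reading):
  cavitation: 0.26 × (1 − 0.10) × 0.39 = 0.09126
  seal failure: 0.25 × (1 − 0.71) × 0.29 = 0.021025
Posterior odds = 0.09126 / 0.021025 ≈ 4.34.

4.34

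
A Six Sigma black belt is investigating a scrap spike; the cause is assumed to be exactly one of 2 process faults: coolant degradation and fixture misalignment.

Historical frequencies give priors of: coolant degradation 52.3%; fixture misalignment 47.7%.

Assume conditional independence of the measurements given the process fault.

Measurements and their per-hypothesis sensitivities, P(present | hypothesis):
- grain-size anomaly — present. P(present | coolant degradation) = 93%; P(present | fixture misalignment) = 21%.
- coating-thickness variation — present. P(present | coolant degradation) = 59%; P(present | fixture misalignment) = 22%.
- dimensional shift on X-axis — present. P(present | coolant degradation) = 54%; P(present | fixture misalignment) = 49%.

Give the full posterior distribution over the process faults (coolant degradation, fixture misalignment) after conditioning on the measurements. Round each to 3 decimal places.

0.935, 0.065

For each hypothesis, the unnormalized posterior weight is prior × product of the measurement likelihoods:
  coolant degradation: 0.523 × 0.93 × 0.59 × 0.54 = 0.15496
  fixture misalignment: 0.477 × 0.21 × 0.22 × 0.49 = 0.010798
Normalizing constant Z = 0.15496 + 0.010798 = 0.16576.
P(coolant degradation | evidence) = 0.15496 / 0.16576 ≈ 0.935
P(fixture misalignment | evidence) = 0.010798 / 0.16576 ≈ 0.065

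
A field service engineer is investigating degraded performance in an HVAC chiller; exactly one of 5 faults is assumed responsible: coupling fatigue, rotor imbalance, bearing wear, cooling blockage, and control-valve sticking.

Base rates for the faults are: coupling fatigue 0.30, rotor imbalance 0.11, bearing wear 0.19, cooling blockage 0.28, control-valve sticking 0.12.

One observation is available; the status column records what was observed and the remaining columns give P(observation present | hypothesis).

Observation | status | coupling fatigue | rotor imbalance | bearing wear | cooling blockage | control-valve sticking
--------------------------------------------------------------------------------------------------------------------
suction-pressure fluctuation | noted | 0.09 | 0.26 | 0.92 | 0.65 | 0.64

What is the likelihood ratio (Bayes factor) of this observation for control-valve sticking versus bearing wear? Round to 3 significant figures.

0.696

The Bayes factor is the ratio of the two likelihoods.
  control-valve sticking: 0.64
  bearing wear: 0.92
Bayes factor = 0.64 / 0.92 ≈ 0.696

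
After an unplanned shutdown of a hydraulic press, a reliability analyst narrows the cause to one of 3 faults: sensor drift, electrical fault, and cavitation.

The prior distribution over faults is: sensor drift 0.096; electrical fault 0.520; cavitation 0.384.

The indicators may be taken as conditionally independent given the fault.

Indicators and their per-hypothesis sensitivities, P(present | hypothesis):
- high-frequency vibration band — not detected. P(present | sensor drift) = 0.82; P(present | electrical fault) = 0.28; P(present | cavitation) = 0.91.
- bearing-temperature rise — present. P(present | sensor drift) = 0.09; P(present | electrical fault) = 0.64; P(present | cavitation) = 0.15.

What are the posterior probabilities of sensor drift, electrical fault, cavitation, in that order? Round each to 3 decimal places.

For each hypothesis, the unnormalized posterior weight is prior × product of the indicator likelihoods (using 1 − P(present | H) for each absent indicator):
  sensor drift: 0.096 × (1 − 0.82) × 0.09 = 0.0015552
  electrical fault: 0.520 × (1 − 0.28) × 0.64 = 0.23962
  cavitation: 0.384 × (1 − 0.91) × 0.15 = 0.005184
Marginal likelihood of the evidence = 0.24636.
P(sensor drift | evidence) = 0.0015552 / 0.24636 ≈ 0.006
P(electrical fault | evidence) = 0.23962 / 0.24636 ≈ 0.973
P(cavitation | evidence) = 0.005184 / 0.24636 ≈ 0.021

0.006, 0.973, 0.021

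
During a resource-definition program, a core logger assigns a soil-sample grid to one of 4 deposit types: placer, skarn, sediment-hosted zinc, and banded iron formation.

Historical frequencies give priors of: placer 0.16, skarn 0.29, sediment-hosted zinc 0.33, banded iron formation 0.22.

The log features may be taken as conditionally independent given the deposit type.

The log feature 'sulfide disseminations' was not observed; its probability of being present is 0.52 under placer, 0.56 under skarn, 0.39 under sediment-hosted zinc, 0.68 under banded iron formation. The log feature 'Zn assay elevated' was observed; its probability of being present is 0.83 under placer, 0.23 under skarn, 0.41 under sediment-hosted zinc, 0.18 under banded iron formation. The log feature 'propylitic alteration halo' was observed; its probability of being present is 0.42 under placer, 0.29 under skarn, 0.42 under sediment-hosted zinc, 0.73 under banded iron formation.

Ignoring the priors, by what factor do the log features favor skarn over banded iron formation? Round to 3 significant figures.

Take the product of per-log feature likelihoods under each hypothesis (using 1 − P(present | H) for each absent log feature), then divide.
  skarn: (1 − 0.56) × 0.23 × 0.29 = 0.029348
  banded iron formation: (1 − 0.68) × 0.18 × 0.73 = 0.042048
Bayes factor = 0.029348 / 0.042048 ≈ 0.698

0.698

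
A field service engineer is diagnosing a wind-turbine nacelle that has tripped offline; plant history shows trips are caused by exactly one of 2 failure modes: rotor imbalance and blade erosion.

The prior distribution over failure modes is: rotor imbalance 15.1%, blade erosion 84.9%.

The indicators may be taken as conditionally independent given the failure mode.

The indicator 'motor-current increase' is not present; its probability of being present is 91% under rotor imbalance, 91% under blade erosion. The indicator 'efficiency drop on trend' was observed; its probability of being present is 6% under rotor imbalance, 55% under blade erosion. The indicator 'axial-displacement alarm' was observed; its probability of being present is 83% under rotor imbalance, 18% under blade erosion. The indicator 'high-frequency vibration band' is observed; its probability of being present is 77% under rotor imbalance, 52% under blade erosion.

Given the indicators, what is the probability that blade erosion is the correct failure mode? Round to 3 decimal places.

0.883

Multiply each prior by the joint likelihood of the indicator pattern (using 1 − P(present | H) for each absent indicator):
  rotor imbalance: 0.151 × (1 − 0.91) × 0.06 × 0.83 × 0.77 = 0.00052112
  blade erosion: 0.849 × (1 − 0.91) × 0.55 × 0.18 × 0.52 = 0.0039336
The unnormalized weights sum to 0.0044547.
P(blade erosion | evidence) = 0.0039336 / 0.0044547 ≈ 0.883.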